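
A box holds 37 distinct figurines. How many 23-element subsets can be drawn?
C(37,23) = 37!/(23!×14!) = 6107086800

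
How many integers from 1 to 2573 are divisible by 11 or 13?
⌊2573/11⌋ + ⌊2573/13⌋ - ⌊2573/143⌋ = 233 + 197 - 17 = 413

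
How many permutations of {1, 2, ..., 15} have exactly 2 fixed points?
Choose the 2 fixed points C(15,2) = 105, derange the rest: !13 = Σ_{j=0}^{13} (-1)^j·13!/j! = 6227020800 - 6227020800 + 3113510400 - 1037836800 + 259459200 - 51891840 + 8648640 - 1235520 + 154440 - 17160 + 1716 - 156 + 13 - 1 = 2290792932. Product = 105 × 2290792932 = 240533257860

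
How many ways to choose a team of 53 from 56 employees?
C(56,53) = 56!/(53!×3!) = 27720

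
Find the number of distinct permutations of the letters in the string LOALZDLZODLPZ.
13! / (3! × 1! × 2! × 2! × 4! × 1!) = 10810800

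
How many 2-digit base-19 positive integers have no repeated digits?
First digit: 18 choices (nonzero). Then descending: 18 × 18 = 324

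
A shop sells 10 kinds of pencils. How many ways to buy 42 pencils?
C(42+10-1, 10-1) = C(51, 9) = 3042312350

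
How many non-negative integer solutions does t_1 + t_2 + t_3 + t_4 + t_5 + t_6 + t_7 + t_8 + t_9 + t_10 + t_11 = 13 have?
C(13+11-1, 11-1) = C(23, 10) = 1144066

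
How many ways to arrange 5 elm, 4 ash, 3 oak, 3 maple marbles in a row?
15! / (5! × 4! × 3! × 3!) = 12612600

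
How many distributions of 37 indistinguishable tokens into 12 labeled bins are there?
C(37+12-1, 12-1) = C(48, 11) = 22595200368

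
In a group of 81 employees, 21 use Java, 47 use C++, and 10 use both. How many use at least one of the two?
|A∪B| = |A| + |B| - |A∩B| = 21 + 47 - 10 = 58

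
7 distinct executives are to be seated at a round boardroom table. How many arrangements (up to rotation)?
Circular: fix one position, arrange the rest. (7-1)! = 720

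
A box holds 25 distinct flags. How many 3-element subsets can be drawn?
C(25,3) = 25!/(3!×22!) = 2300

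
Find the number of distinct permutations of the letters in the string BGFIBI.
6! / (2! × 1! × 2! × 1!) = 180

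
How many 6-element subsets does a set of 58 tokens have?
C(58,6) = 58!/(6!×52!) = 40475358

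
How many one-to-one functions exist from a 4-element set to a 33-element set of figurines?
P(33,4) = 33!/(33-4)! = 982080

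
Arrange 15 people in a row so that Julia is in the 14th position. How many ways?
Fix one position: (15-1)! = 87178291200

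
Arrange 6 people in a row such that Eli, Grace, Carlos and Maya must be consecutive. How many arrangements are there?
Treat the 4 as one block: (6-4+1)! × 4! = 6 × 24 = 144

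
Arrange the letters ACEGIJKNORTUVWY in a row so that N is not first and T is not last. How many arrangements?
By inclusion-exclusion: 15! - 2×(15-1)! + (15-2)! = 1307674368000 - 174356582400 + 6227020800 = 1139544806400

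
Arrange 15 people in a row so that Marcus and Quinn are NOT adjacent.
Total - adjacent = 15! - (15-1)!×2 = 1307674368000 - 174356582400 = 1133317785600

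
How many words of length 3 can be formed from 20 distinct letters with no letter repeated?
P(20,3) = 20!/(20-3)! = 6840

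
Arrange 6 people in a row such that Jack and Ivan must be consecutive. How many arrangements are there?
Treat the 2 as one block: (6-2+1)! × 2! = 120 × 2 = 240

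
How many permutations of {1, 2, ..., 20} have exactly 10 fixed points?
Choose the 10 fixed points C(20,10) = 184756, derange the rest: !10 = Σ_{j=0}^{10} (-1)^j·10!/j! = 3628800 - 3628800 + 1814400 - 604800 + 151200 - 30240 + 5040 - 720 + 90 - 10 + 1 = 1334961. Product = 184756 × 1334961 = 246642054516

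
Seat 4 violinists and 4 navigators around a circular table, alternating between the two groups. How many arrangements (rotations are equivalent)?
Fix one of the violinists: (4-1)! ways for the remaining violinists, × 4! ways for the navigators = 6 × 24 = 144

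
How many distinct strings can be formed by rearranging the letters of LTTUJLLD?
8! / (1! × 1! × 1! × 2! × 3!) = 3360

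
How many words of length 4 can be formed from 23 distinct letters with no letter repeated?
P(23,4) = 23!/(23-4)! = 212520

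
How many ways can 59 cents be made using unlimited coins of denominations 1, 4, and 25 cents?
Coefficient of x^59 in 1/(1-x^1) · 1/(1-x^4) · 1/(1-x^25). Case on j = number of 25-cent coins (j = 0..2); remainder r = 59 - 25j is made from {1,4} in ⌊r/4⌋+1 ways. r = 59, 34, 9 → 15 + 9 + 3 = 27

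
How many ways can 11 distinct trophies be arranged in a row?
11! = 39916800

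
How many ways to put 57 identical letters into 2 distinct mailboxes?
C(57+2-1, 2-1) = C(58, 1) = 58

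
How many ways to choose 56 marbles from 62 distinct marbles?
C(62,56) = 62!/(56!×6!) = 61474519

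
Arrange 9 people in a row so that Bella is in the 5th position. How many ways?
Fix one position: (9-1)! = 40320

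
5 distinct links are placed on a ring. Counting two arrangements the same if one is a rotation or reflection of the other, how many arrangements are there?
(5-1)!/2 = 24/2 = 12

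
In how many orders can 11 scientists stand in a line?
11! = 39916800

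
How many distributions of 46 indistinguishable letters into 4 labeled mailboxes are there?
C(46+4-1, 4-1) = C(49, 3) = 18424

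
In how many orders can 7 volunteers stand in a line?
7! = 5040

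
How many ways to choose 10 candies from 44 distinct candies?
C(44,10) = 44!/(10!×34!) = 2481256778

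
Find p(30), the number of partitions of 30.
Pentagonal recurrence p(n) = p(n-1) + p(n-2) - p(n-5) - p(n-7) + p(n-12) + p(n-15) - ... gives p(0..29) = 1, 1, 2, 3, 5, 7, 11, 15, 22, 30, 42, 56, 77, 101, 135, 176, 231, 297, 385, 490, 627, 792, 1002, 1255, 1575, 1958, 2436, 3010, 3718, 4565. p(30) = p(29) + p(28) - p(25) - p(23) + p(18) + p(15) - p(8) - p(4) = 4565 + 3718 - 1958 - 1255 + 385 + 176 - 22 - 5 = 5604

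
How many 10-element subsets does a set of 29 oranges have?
C(29,10) = 29!/(10!×19!) = 20030010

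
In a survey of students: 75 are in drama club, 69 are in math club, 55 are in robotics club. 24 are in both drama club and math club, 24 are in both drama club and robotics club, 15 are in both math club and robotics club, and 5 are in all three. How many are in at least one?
|A∪B∪C| = 75+69+55-24-24-15+5 = 141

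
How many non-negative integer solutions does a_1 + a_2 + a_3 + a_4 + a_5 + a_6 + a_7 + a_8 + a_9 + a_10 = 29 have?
C(29+10-1, 10-1) = C(38, 9) = 163011640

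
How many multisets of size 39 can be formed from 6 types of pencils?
C(39+6-1, 6-1) = C(44, 5) = 1086008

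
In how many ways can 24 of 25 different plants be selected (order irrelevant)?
C(25,24) = 25!/(24!×1!) = 25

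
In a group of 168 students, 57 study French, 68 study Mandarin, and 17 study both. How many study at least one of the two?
|A∪B| = |A| + |B| - |A∩B| = 57 + 68 - 17 = 108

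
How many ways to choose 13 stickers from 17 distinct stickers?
C(17,13) = 17!/(13!×4!) = 2380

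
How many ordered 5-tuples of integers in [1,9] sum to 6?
Coefficient of x^6 in (x + x² + ... + x^9)^5. By inclusion-exclusion on dice exceeding 9: Σ_j (-1)^j C(5,j)·C(6-1-9j, 4) = C(5,0)·C(5,4) = 1·5 = 5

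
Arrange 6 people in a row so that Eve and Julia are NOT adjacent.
Total - adjacent = 6! - (6-1)!×2 = 720 - 240 = 480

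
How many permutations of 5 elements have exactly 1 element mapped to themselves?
Choose the 1 fixed point C(5,1) = 5, derange the rest: !4 = Σ_{j=0}^{4} (-1)^j·4!/j! = 24 - 24 + 12 - 4 + 1 = 9. Product = 5 × 9 = 45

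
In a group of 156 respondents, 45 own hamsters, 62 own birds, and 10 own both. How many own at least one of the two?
|A∪B| = |A| + |B| - |A∩B| = 45 + 62 - 10 = 97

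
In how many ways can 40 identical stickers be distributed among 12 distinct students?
C(40+12-1, 12-1) = C(51, 11) = 47626016970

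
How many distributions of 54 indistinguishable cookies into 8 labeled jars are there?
C(54+8-1, 8-1) = C(61, 7) = 436270780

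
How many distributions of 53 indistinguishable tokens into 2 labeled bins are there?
C(53+2-1, 2-1) = C(54, 1) = 54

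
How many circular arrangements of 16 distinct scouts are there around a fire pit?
Circular: fix one position, arrange the rest. (16-1)! = 1307674368000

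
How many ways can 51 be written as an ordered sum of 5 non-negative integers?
C(51+5-1, 5-1) = C(55, 4) = 341055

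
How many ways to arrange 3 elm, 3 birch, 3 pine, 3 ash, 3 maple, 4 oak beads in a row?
19! / (3! × 3! × 3! × 3! × 3! × 4!) = 651819168000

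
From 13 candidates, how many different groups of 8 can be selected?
C(13,8) = 13!/(8!×5!) = 1287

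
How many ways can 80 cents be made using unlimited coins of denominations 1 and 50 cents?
Coefficient of x^80 in 1/(1-x^1) · 1/(1-x^50). Use j coins of 50 for j = 0..⌊80/50⌋ = 1, the rest in 1s: 1 + 1 = 2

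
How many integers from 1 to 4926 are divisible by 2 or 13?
⌊4926/2⌋ + ⌊4926/13⌋ - ⌊4926/26⌋ = 2463 + 378 - 189 = 2652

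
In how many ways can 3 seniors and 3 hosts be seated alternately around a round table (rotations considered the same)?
Fix one of the seniors: (3-1)! ways for the remaining seniors, × 3! ways for the hosts = 2 × 6 = 12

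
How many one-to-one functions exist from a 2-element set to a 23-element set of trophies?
P(23,2) = 23!/(23-2)! = 506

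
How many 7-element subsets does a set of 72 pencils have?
C(72,7) = 72!/(7!×65!) = 1473109704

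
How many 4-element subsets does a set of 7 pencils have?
C(7,4) = 7!/(4!×3!) = 35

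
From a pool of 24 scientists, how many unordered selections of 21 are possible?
C(24,21) = 24!/(21!×3!) = 2024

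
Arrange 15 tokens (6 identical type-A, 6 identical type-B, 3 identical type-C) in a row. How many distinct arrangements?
15! / (6! × 6! × 3!) = 420420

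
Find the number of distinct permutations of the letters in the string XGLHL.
5! / (1! × 2! × 1! × 1!) = 60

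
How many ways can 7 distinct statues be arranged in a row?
7! = 5040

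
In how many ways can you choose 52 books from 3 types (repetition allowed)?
C(52+3-1, 3-1) = C(54, 2) = 1431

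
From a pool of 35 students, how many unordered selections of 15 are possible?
C(35,15) = 35!/(15!×20!) = 3247943160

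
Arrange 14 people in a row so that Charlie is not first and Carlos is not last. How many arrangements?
By inclusion-exclusion: 14! - 2×(14-1)! + (14-2)! = 87178291200 - 12454041600 + 479001600 = 75203251200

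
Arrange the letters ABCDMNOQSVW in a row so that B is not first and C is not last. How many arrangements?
By inclusion-exclusion: 11! - 2×(11-1)! + (11-2)! = 39916800 - 7257600 + 362880 = 33022080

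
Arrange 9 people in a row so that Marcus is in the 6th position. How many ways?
Fix one position: (9-1)! = 40320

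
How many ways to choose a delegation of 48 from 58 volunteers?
C(58,48) = 58!/(48!×10!) = 52179482355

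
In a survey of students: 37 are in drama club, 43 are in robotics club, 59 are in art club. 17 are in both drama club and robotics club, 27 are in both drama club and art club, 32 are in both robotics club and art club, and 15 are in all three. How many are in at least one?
|A∪B∪C| = 37+43+59-17-27-32+15 = 78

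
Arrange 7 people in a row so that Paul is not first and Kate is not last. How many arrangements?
By inclusion-exclusion: 7! - 2×(7-1)! + (7-2)! = 5040 - 1440 + 120 = 3720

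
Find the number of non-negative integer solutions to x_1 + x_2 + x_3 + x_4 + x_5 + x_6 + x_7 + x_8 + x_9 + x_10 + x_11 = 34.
C(34+11-1, 11-1) = C(44, 10) = 2481256778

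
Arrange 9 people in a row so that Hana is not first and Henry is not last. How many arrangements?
By inclusion-exclusion: 9! - 2×(9-1)! + (9-2)! = 362880 - 80640 + 5040 = 287280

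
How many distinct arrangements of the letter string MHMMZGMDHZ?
10! / (1! × 2! × 2! × 4! × 1!) = 37800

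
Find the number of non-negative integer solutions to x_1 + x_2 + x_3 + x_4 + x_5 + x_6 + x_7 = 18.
C(18+7-1, 7-1) = C(24, 6) = 134596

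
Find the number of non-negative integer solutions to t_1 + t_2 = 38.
C(38+2-1, 2-1) = C(39, 1) = 39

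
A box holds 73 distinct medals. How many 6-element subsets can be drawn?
C(73,6) = 73!/(6!×67!) = 170230452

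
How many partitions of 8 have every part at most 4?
Let r_j(i) = number of partitions of i into parts ≤ j, for i = 0..8. r_1(i) = 1 for all i; r_j(i) = r_{j-1}(i) + r_j(i-j). Rows j = 2..4: ≤2: 1 1 2 2 3 3 4 4 5; ≤3: 1 1 2 3 4 5 7 8 10; ≤4: 1 1 2 3 5 6 9 11 15. r_4(8) = 15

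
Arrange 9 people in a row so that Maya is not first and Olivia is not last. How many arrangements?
By inclusion-exclusion: 9! - 2×(9-1)! + (9-2)! = 362880 - 80640 + 5040 = 287280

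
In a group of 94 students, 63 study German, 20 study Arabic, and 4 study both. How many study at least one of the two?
|A∪B| = |A| + |B| - |A∩B| = 63 + 20 - 4 = 79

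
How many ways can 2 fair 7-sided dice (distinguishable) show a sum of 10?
Coefficient of x^10 in (x + x² + ... + x^7)^2. By inclusion-exclusion on dice exceeding 7: Σ_j (-1)^j C(2,j)·C(10-1-7j, 1) = C(2,0)·C(9,1) - C(2,1)·C(2,1) = 1·9 - 2·2 = 5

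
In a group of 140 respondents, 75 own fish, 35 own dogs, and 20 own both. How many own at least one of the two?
|A∪B| = |A| + |B| - |A∩B| = 75 + 35 - 20 = 90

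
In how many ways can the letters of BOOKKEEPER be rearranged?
10! / (1! × 2! × 2! × 3! × 1! × 1!) = 151200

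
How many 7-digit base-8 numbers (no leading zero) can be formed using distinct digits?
First digit: 7 choices (nonzero). Then descending: 7 × 7 × 6 × 5 × 4 × 3 × 2 = 35280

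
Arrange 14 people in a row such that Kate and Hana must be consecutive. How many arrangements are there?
Treat the 2 as one block: (14-2+1)! × 2! = 6227020800 × 2 = 12454041600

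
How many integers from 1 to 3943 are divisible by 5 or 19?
⌊3943/5⌋ + ⌊3943/19⌋ - ⌊3943/95⌋ = 788 + 207 - 41 = 954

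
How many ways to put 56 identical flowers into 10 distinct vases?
C(56+10-1, 10-1) = C(65, 9) = 31966749880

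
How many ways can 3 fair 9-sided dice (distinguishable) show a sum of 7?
Coefficient of x^7 in (x + x² + ... + x^9)^3. By inclusion-exclusion on dice exceeding 9: Σ_j (-1)^j C(3,j)·C(7-1-9j, 2) = C(3,0)·C(6,2) = 1·15 = 15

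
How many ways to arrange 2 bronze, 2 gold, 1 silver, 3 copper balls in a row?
8! / (2! × 2! × 1! × 3!) = 1680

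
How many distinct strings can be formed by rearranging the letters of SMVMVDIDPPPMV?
13! / (3! × 1! × 2! × 3! × 3! × 1!) = 14414400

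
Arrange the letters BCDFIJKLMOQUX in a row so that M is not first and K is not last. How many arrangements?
By inclusion-exclusion: 13! - 2×(13-1)! + (13-2)! = 6227020800 - 958003200 + 39916800 = 5308934400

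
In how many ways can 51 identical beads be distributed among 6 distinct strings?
C(51+6-1, 6-1) = C(56, 5) = 3819816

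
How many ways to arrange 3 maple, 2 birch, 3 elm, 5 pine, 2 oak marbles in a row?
15! / (3! × 2! × 3! × 5! × 2!) = 75675600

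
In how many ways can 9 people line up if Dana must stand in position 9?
Fix one position: (9-1)! = 40320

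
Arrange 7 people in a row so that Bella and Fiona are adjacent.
Treat as block: (7-1)! × 2! = 720 × 2 = 1440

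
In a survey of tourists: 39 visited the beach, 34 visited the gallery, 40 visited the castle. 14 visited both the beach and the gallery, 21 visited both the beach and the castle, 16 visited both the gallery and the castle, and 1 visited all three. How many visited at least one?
|A∪B∪C| = 39+34+40-14-21-16+1 = 63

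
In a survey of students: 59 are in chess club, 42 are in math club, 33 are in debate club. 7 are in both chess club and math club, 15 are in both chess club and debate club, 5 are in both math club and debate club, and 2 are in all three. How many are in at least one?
|A∪B∪C| = 59+42+33-7-15-5+2 = 109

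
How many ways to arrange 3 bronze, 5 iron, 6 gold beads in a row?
14! / (3! × 5! × 6!) = 168168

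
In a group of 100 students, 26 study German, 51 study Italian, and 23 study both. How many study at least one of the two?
|A∪B| = |A| + |B| - |A∩B| = 26 + 51 - 23 = 54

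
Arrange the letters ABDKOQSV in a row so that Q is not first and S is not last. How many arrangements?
By inclusion-exclusion: 8! - 2×(8-1)! + (8-2)! = 40320 - 10080 + 720 = 30960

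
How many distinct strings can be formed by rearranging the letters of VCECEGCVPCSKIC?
14! / (1! × 2! × 1! × 1! × 5! × 1! × 2! × 1!) = 181621440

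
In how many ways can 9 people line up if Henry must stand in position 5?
Fix one position: (9-1)! = 40320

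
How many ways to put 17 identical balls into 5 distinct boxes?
C(17+5-1, 5-1) = C(21, 4) = 5985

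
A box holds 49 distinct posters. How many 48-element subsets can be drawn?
C(49,48) = 49!/(48!×1!) = 49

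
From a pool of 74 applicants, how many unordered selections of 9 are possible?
C(74,9) = 74!/(9!×65!) = 110524147514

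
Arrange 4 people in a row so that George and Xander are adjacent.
Treat as block: (4-1)! × 2! = 6 × 2 = 12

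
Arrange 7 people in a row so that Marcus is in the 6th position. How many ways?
Fix one position: (7-1)! = 720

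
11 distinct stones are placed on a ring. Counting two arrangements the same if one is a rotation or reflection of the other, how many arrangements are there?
(11-1)!/2 = 3628800/2 = 1814400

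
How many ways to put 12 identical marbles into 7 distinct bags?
C(12+7-1, 7-1) = C(18, 6) = 18564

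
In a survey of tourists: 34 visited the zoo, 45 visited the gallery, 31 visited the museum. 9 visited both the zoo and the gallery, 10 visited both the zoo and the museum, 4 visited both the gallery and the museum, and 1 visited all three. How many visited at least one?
|A∪B∪C| = 34+45+31-9-10-4+1 = 88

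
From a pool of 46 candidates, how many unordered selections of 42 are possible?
C(46,42) = 46!/(42!×4!) = 163185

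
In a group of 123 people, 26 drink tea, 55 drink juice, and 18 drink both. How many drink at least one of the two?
|A∪B| = |A| + |B| - |A∩B| = 26 + 55 - 18 = 63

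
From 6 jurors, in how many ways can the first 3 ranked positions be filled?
P(6,3) = 6!/(6-3)! = 120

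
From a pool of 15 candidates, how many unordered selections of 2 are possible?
C(15,2) = 15!/(2!×13!) = 105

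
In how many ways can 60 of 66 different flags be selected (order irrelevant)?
C(66,60) = 66!/(60!×6!) = 90858768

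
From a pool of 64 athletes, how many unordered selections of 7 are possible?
C(64,7) = 64!/(7!×57!) = 621216192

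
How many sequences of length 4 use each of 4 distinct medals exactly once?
4! = 24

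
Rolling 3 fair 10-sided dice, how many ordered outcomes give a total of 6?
Coefficient of x^6 in (x + x² + ... + x^10)^3. By inclusion-exclusion on dice exceeding 10: Σ_j (-1)^j C(3,j)·C(6-1-10j, 2) = C(3,0)·C(5,2) = 1·10 = 10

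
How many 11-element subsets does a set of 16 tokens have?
C(16,11) = 16!/(11!×5!) = 4368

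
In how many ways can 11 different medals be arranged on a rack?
11! = 39916800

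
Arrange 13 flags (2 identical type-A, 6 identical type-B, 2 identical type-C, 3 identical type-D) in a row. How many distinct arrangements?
13! / (2! × 6! × 2! × 3!) = 360360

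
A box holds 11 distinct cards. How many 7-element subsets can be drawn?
C(11,7) = 11!/(7!×4!) = 330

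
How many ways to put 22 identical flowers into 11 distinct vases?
C(22+11-1, 11-1) = C(32, 10) = 64512240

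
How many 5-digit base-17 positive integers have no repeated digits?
First digit: 16 choices (nonzero). Then descending: 16 × 16 × 15 × 14 × 13 = 698880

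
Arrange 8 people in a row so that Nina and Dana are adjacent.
Treat as block: (8-1)! × 2! = 5040 × 2 = 10080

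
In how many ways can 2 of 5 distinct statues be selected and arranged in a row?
P(5,2) = 5!/(5-2)! = 20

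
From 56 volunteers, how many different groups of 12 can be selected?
C(56,12) = 56!/(12!×44!) = 558383307300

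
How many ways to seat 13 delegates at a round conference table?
Circular: fix one position, arrange the rest. (13-1)! = 479001600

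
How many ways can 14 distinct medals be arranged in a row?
14! = 87178291200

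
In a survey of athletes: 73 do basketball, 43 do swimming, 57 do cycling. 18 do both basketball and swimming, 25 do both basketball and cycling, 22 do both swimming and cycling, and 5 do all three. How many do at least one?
|A∪B∪C| = 73+43+57-18-25-22+5 = 113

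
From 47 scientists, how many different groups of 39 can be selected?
C(47,39) = 47!/(39!×8!) = 314457495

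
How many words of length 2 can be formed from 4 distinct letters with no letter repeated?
P(4,2) = 4!/(4-2)! = 12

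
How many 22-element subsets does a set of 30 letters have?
C(30,22) = 30!/(22!×8!) = 5852925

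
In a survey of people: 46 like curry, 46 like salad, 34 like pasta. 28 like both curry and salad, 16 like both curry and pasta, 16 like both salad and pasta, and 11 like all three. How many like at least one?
|A∪B∪C| = 46+46+34-28-16-16+11 = 77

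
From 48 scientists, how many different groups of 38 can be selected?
C(48,38) = 48!/(38!×10!) = 6540715896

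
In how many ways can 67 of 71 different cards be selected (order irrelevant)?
C(71,67) = 71!/(67!×4!) = 971635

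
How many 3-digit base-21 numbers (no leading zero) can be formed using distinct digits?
First digit: 20 choices (nonzero). Then descending: 20 × 20 × 19 = 7600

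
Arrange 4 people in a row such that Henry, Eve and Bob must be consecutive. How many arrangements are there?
Treat the 3 as one block: (4-3+1)! × 3! = 2 × 6 = 12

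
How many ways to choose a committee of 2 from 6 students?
C(6,2) = 6!/(2!×4!) = 15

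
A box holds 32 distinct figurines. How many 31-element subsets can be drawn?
C(32,31) = 32!/(31!×1!) = 32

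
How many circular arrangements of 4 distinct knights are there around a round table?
Circular: fix one position, arrange the rest. (4-1)! = 6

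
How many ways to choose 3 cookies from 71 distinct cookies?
C(71,3) = 71!/(3!×68!) = 57155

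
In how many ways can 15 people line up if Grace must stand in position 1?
Fix one position: (15-1)! = 87178291200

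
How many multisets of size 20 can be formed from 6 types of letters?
C(20+6-1, 6-1) = C(25, 5) = 53130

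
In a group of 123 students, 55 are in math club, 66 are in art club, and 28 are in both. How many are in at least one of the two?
|A∪B| = |A| + |B| - |A∩B| = 55 + 66 - 28 = 93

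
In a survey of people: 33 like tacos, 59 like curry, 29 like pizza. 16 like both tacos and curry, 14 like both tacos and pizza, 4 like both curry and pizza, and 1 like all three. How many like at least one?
|A∪B∪C| = 33+59+29-16-14-4+1 = 88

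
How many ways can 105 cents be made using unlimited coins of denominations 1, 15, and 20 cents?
Coefficient of x^105 in 1/(1-x^1) · 1/(1-x^15) · 1/(1-x^20). Case on j = number of 20-cent coins (j = 0..5); remainder r = 105 - 20j is made from {1,15} in ⌊r/15⌋+1 ways. r = 105, 85, 65, 45, 25, 5 → 8 + 6 + 5 + 4 + 2 + 1 = 26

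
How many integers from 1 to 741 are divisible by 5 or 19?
⌊741/5⌋ + ⌊741/19⌋ - ⌊741/95⌋ = 148 + 39 - 7 = 180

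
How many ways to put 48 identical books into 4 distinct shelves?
C(48+4-1, 4-1) = C(51, 3) = 20825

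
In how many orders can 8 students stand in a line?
8! = 40320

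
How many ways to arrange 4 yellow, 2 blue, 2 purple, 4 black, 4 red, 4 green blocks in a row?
20! / (4! × 2! × 2! × 4! × 4! × 4!) = 1833241410000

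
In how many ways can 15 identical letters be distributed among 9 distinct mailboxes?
C(15+9-1, 9-1) = C(23, 8) = 490314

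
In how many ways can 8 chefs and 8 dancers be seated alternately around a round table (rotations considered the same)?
Fix one of the chefs: (8-1)! ways for the remaining chefs, × 8! ways for the dancers = 5040 × 40320 = 203212800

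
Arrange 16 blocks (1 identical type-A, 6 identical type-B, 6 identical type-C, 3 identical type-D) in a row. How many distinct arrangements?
16! / (1! × 6! × 6! × 3!) = 6726720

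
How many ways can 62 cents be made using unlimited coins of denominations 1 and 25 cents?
Coefficient of x^62 in 1/(1-x^1) · 1/(1-x^25). Use j coins of 25 for j = 0..⌊62/25⌋ = 2, the rest in 1s: 2 + 1 = 3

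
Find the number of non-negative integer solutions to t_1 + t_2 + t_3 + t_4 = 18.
C(18+4-1, 4-1) = C(21, 3) = 1330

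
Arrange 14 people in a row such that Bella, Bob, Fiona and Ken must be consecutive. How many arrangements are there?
Treat the 4 as one block: (14-4+1)! × 4! = 39916800 × 24 = 958003200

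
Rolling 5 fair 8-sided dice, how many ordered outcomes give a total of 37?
Coefficient of x^37 in (x + x² + ... + x^8)^5. By inclusion-exclusion on dice exceeding 8: Σ_j (-1)^j C(5,j)·C(37-1-8j, 4) = C(5,0)·C(36,4) - C(5,1)·C(28,4) + C(5,2)·C(20,4) - C(5,3)·C(12,4) + C(5,4)·C(4,4) = 1·58905 - 5·20475 + 10·4845 - 10·495 + 5·1 = 35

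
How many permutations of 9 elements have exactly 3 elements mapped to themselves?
Choose the 3 fixed points C(9,3) = 84, derange the rest: !6 = Σ_{j=0}^{6} (-1)^j·6!/j! = 720 - 720 + 360 - 120 + 30 - 6 + 1 = 265. Product = 84 × 265 = 22260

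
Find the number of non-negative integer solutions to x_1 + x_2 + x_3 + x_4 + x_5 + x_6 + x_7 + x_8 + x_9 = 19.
C(19+9-1, 9-1) = C(27, 8) = 2220075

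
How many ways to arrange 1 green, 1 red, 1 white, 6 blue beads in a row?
9! / (1! × 1! × 1! × 6!) = 504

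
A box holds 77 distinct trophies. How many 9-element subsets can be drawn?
C(77,9) = 77!/(9!×68!) = 161322559475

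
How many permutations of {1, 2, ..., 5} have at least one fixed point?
Complement of the derangements. !5 = Σ_{j=0}^{5} (-1)^j·5!/j! = 120 - 120 + 60 - 20 + 5 - 1 = 44. 5! - !5 = 120 - 44 = 76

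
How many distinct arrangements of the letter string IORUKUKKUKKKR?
13! / (3! × 1! × 1! × 6! × 2!) = 720720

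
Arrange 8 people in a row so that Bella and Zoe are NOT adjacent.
Total - adjacent = 8! - (8-1)!×2 = 40320 - 10080 = 30240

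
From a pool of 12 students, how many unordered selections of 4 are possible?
C(12,4) = 12!/(4!×8!) = 495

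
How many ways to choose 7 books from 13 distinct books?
C(13,7) = 13!/(7!×6!) = 1716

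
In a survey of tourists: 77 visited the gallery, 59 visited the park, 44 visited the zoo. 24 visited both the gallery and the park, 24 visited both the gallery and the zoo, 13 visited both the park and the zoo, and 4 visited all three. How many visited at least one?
|A∪B∪C| = 77+59+44-24-24-13+4 = 123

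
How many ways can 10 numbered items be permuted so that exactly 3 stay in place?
Choose the 3 fixed points C(10,3) = 120, derange the rest: !7 = Σ_{j=0}^{7} (-1)^j·7!/j! = 5040 - 5040 + 2520 - 840 + 210 - 42 + 7 - 1 = 1854. Product = 120 × 1854 = 222480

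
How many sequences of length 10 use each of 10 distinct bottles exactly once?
10! = 3628800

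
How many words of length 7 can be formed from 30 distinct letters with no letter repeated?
P(30,7) = 30!/(30-7)! = 10260432000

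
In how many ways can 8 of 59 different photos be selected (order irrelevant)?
C(59,8) = 59!/(8!×51!) = 2217471399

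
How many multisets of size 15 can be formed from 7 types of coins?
C(15+7-1, 7-1) = C(21, 6) = 54264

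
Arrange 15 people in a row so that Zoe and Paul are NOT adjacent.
Total - adjacent = 15! - (15-1)!×2 = 1307674368000 - 174356582400 = 1133317785600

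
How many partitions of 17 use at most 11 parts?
By conjugation, equals partitions of 17 into parts ≤ 11. Let r_j(i) = number of partitions of i into parts ≤ j, for i = 0..17. r_1(i) = 1 for all i; r_j(i) = r_{j-1}(i) + r_j(i-j). Rows j = 2..11: ≤2: 1 1 2 2 3 3 4 4 5 5 6 6 7 7 8 8 9 9; ≤3: 1 1 2 3 4 5 7 8 10 12 14 16 19 21 24 27 30 33; ≤4: 1 1 2 3 5 6 9 11 15 18 23 27 34 39 47 54 64 72; ≤5: 1 1 2 3 5 7 10 13 18 23 30 37 47 57 70 84 101 119; ≤6: 1 1 2 3 5 7 11 14 20 26 35 44 58 71 90 110 136 163; ≤7: 1 1 2 3 5 7 11 15 21 28 38 49 65 82 105 131 164 201; ≤8: 1 1 2 3 5 7 11 15 22 29 40 52 70 89 116 146 186 230; ≤9: 1 1 2 3 5 7 11 15 22 30 41 54 73 94 123 157 201 252; ≤10: 1 1 2 3 5 7 11 15 22 30 42 55 75 97 128 164 212 267; ≤11: 1 1 2 3 5 7 11 15 22 30 42 56 76 99 131 169 219 278. r_11(17) = 278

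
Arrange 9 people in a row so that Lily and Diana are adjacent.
Treat as block: (9-1)! × 2! = 40320 × 2 = 80640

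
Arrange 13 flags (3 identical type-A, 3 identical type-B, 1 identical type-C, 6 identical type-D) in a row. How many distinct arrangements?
13! / (3! × 3! × 1! × 6!) = 240240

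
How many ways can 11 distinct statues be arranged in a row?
11! = 39916800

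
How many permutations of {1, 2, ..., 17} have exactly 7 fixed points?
Choose the 7 fixed points C(17,7) = 19448, derange the rest: !10 = Σ_{j=0}^{10} (-1)^j·10!/j! = 3628800 - 3628800 + 1814400 - 604800 + 151200 - 30240 + 5040 - 720 + 90 - 10 + 1 = 1334961. Product = 19448 × 1334961 = 25962321528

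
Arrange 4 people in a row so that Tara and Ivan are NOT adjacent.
Total - adjacent = 4! - (4-1)!×2 = 24 - 12 = 12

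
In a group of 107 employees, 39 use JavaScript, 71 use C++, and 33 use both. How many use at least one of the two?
|A∪B| = |A| + |B| - |A∩B| = 39 + 71 - 33 = 77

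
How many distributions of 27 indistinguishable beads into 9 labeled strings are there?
C(27+9-1, 9-1) = C(35, 8) = 23535820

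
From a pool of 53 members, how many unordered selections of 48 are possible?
C(53,48) = 53!/(48!×5!) = 2869685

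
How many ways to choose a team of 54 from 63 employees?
C(63,54) = 63!/(54!×9!) = 23667689815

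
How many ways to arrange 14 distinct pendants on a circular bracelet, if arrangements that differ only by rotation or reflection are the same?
(14-1)!/2 = 6227020800/2 = 3113510400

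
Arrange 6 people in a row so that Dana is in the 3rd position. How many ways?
Fix one position: (6-1)! = 120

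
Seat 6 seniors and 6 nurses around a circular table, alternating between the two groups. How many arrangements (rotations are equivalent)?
Fix one of the seniors: (6-1)! ways for the remaining seniors, × 6! ways for the nurses = 120 × 720 = 86400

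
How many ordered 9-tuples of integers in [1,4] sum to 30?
Coefficient of x^30 in (x + x² + ... + x^4)^9. By inclusion-exclusion on dice exceeding 4: Σ_j (-1)^j C(9,j)·C(30-1-4j, 8) = C(9,0)·C(29,8) - C(9,1)·C(25,8) + C(9,2)·C(21,8) - C(9,3)·C(17,8) + C(9,4)·C(13,8) - C(9,5)·C(9,8) = 1·4292145 - 9·1081575 + 36·203490 - 84·24310 + 126·1287 - 126·9 = 2598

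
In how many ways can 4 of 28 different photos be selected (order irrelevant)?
C(28,4) = 28!/(4!×24!) = 20475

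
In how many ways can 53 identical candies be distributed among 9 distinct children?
C(53+9-1, 9-1) = C(61, 8) = 2944827765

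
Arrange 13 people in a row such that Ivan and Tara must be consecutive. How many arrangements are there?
Treat the 2 as one block: (13-2+1)! × 2! = 479001600 × 2 = 958003200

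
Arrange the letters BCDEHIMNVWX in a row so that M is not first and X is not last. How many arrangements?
By inclusion-exclusion: 11! - 2×(11-1)! + (11-2)! = 39916800 - 7257600 + 362880 = 33022080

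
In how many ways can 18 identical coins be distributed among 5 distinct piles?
C(18+5-1, 5-1) = C(22, 4) = 7315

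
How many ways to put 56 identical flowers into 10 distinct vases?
C(56+10-1, 10-1) = C(65, 9) = 31966749880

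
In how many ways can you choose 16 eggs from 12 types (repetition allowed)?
C(16+12-1, 12-1) = C(27, 11) = 13037895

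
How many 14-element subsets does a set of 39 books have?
C(39,14) = 39!/(14!×25!) = 15084504396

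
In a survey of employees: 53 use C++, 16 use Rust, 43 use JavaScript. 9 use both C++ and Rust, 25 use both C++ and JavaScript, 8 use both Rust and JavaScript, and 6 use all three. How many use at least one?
|A∪B∪C| = 53+16+43-9-25-8+6 = 76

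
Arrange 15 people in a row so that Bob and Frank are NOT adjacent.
Total - adjacent = 15! - (15-1)!×2 = 1307674368000 - 174356582400 = 1133317785600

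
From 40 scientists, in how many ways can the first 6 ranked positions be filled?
P(40,6) = 40!/(40-6)! = 2763633600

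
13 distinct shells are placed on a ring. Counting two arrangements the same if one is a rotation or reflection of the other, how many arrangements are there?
(13-1)!/2 = 479001600/2 = 239500800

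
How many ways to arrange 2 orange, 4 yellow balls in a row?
6! / (2! × 4!) = 15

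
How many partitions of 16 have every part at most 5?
Let r_j(i) = number of partitions of i into parts ≤ j, for i = 0..16. r_1(i) = 1 for all i; r_j(i) = r_{j-1}(i) + r_j(i-j). Rows j = 2..5: ≤2: 1 1 2 2 3 3 4 4 5 5 6 6 7 7 8 8 9; ≤3: 1 1 2 3 4 5 7 8 10 12 14 16 19 21 24 27 30; ≤4: 1 1 2 3 5 6 9 11 15 18 23 27 34 39 47 54 64; ≤5: 1 1 2 3 5 7 10 13 18 23 30 37 47 57 70 84 101. r_5(16) = 101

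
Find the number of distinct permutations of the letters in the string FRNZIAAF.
8! / (1! × 1! × 2! × 1! × 1! × 2!) = 10080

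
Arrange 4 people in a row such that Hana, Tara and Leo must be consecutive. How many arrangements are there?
Treat the 3 as one block: (4-3+1)! × 3! = 2 × 6 = 12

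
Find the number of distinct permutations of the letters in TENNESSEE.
9! / (1! × 4! × 2! × 2!) = 3780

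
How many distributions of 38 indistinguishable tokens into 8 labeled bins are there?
C(38+8-1, 8-1) = C(45, 7) = 45379620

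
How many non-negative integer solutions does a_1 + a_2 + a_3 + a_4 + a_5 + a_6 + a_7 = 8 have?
C(8+7-1, 7-1) = C(14, 6) = 3003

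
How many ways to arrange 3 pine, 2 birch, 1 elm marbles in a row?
6! / (3! × 2! × 1!) = 60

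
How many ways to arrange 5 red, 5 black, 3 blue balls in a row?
13! / (5! × 5! × 3!) = 72072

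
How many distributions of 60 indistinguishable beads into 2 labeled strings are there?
C(60+2-1, 2-1) = C(61, 1) = 61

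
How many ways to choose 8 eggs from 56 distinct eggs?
C(56,8) = 56!/(8!×48!) = 1420494075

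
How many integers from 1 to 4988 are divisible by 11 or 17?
⌊4988/11⌋ + ⌊4988/17⌋ - ⌊4988/187⌋ = 453 + 293 - 26 = 720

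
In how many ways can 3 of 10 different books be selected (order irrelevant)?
C(10,3) = 10!/(3!×7!) = 120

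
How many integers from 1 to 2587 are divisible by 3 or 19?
⌊2587/3⌋ + ⌊2587/19⌋ - ⌊2587/57⌋ = 862 + 136 - 45 = 953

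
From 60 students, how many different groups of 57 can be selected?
C(60,57) = 60!/(57!×3!) = 34220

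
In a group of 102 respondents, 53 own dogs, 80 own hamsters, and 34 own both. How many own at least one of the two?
|A∪B| = |A| + |B| - |A∩B| = 53 + 80 - 34 = 99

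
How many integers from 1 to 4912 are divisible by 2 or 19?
⌊4912/2⌋ + ⌊4912/19⌋ - ⌊4912/38⌋ = 2456 + 258 - 129 = 2585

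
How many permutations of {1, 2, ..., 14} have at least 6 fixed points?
Exactly j fixed points: C(14,j)·!(14-j); sum over j ≥ 6 (derangement numbers via !m = (m-1)·(!(m-1) + !(m-2)): !0..!8 = 1, 0, 1, 2, 9, 44, 265, 1854, 14833). Σ_{j=6}^{14} C(14,j)·!(14-j) = C(14,6)·!8 + C(14,7)·!7 + C(14,8)·!6 + C(14,9)·!5 + C(14,10)·!4 + C(14,11)·!3 + C(14,12)·!2 + C(14,13)·!1 + C(14,14)·!0 = 3003·14833 + 3432·1854 + 3003·265 + 2002·44 + 1001·9 + 364·2 + 91·1 + 14·0 + 1·1 = 51800139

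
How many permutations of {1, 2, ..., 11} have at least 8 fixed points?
Exactly j fixed points: C(11,j)·!(11-j); sum over j ≥ 8 (derangement numbers via !m = (m-1)·(!(m-1) + !(m-2)): !0..!3 = 1, 0, 1, 2). Σ_{j=8}^{11} C(11,j)·!(11-j) = C(11,8)·!3 + C(11,9)·!2 + C(11,10)·!1 + C(11,11)·!0 = 165·2 + 55·1 + 11·0 + 1·1 = 386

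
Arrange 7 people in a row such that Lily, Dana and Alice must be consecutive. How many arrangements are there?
Treat the 3 as one block: (7-3+1)! × 3! = 120 × 6 = 720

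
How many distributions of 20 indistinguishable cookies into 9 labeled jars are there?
C(20+9-1, 9-1) = C(28, 8) = 3108105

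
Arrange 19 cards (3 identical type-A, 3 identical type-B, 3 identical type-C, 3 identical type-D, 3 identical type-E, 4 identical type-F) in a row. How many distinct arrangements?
19! / (3! × 3! × 3! × 3! × 3! × 4!) = 651819168000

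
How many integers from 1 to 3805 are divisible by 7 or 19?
⌊3805/7⌋ + ⌊3805/19⌋ - ⌊3805/133⌋ = 543 + 200 - 28 = 715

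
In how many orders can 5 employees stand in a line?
5! = 120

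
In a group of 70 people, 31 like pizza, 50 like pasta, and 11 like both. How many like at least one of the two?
|A∪B| = |A| + |B| - |A∩B| = 31 + 50 - 11 = 70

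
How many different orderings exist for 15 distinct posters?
15! = 1307674368000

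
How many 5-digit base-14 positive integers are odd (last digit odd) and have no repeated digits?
Last∈{1,3,5,7,9,11,13}. Last=0: 0. Last nonzero: 7×12×P(12,3) = 110880. Total = 110880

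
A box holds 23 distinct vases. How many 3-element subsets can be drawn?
C(23,3) = 23!/(3!×20!) = 1771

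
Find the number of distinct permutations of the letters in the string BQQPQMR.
7! / (1! × 1! × 1! × 3! × 1!) = 840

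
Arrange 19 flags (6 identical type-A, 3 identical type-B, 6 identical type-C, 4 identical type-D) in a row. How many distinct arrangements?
19! / (6! × 3! × 6! × 4!) = 1629547920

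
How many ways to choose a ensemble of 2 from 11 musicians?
C(11,2) = 11!/(2!×9!) = 55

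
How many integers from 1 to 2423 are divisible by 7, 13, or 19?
⌊2423/7⌋+⌊2423/13⌋+⌊2423/19⌋ - ⌊2423/91⌋-⌊2423/133⌋-⌊2423/247⌋ + ⌊2423/1729⌋ = 346+186+127 - 26-18-9 + 1 = 607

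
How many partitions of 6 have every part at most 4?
Let r_j(i) = number of partitions of i into parts ≤ j, for i = 0..6. r_1(i) = 1 for all i; r_j(i) = r_{j-1}(i) + r_j(i-j). Rows j = 2..4: ≤2: 1 1 2 2 3 3 4; ≤3: 1 1 2 3 4 5 7; ≤4: 1 1 2 3 5 6 9. r_4(6) = 9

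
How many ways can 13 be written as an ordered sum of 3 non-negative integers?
C(13+3-1, 3-1) = C(15, 2) = 105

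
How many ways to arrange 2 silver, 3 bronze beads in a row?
5! / (2! × 3!) = 10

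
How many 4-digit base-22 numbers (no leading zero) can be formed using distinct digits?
First digit: 21 choices (nonzero). Then descending: 21 × 21 × 20 × 19 = 167580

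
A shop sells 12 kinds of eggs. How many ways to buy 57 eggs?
C(57+12-1, 12-1) = C(68, 11) = 1533058025824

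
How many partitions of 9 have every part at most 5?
Let r_j(i) = number of partitions of i into parts ≤ j, for i = 0..9. r_1(i) = 1 for all i; r_j(i) = r_{j-1}(i) + r_j(i-j). Rows j = 2..5: ≤2: 1 1 2 2 3 3 4 4 5 5; ≤3: 1 1 2 3 4 5 7 8 10 12; ≤4: 1 1 2 3 5 6 9 11 15 18; ≤5: 1 1 2 3 5 7 10 13 18 23. r_5(9) = 23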